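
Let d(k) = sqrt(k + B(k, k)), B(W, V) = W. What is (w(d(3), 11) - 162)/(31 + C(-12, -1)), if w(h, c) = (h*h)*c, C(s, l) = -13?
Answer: -16/3 ≈ -5.3333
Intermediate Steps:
d(k) = sqrt(2)*sqrt(k) (d(k) = sqrt(k + k) = sqrt(2*k) = sqrt(2)*sqrt(k))
w(h, c) = c*h**2 (w(h, c) = h**2*c = c*h**2)
(w(d(3), 11) - 162)/(31 + C(-12, -1)) = (11*(sqrt(2)*sqrt(3))**2 - 162)/(31 - 13) = (11*(sqrt(6))**2 - 162)/18 = (11*6 - 162)*(1/18) = (66 - 162)*(1/18) = -96*1/18 = -16/3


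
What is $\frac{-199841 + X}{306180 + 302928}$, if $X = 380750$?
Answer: $\frac{60303}{203036} \approx 0.29701$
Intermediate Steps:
$\frac{-199841 + X}{306180 + 302928} = \frac{-199841 + 380750}{306180 + 302928} = \frac{180909}{609108} = 180909 \cdot \frac{1}{609108} = \frac{60303}{203036}$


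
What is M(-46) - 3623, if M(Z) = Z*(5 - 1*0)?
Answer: -3853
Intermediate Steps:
M(Z) = 5*Z (M(Z) = Z*(5 + 0) = Z*5 = 5*Z)
M(-46) - 3623 = 5*(-46) - 3623 = -230 - 3623 = -3853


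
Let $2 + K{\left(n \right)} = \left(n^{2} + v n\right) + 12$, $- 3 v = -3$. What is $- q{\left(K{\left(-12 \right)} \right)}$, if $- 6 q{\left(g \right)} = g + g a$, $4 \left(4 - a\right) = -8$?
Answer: $\frac{497}{3} \approx 165.67$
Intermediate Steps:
$v = 1$ ($v = \left(- \frac{1}{3}\right) \left(-3\right) = 1$)
$a = 6$ ($a = 4 - -2 = 4 + 2 = 6$)
$K{\left(n \right)} = 10 + n + n^{2}$ ($K{\left(n \right)} = -2 + \left(\left(n^{2} + 1 n\right) + 12\right) = -2 + \left(\left(n^{2} + n\right) + 12\right) = -2 + \left(\left(n + n^{2}\right) + 12\right) = -2 + \left(12 + n + n^{2}\right) = 10 + n + n^{2}$)
$q{\left(g \right)} = - \frac{7 g}{6}$ ($q{\left(g \right)} = - \frac{g + g 6}{6} = - \frac{g + 6 g}{6} = - \frac{7 g}{6}$)
$- q{\left(K{\left(-12 \right)} \right)} = - \frac{\left(-7\right) \left(10 - 12 + \left(-12\right)^{2}\right)}{6} = - \frac{\left(-7\right) \left(10 - 12 + 144\right)}{6} = - \frac{\left(-7\right) 142}{6} = \left(-1\right) \left(- \frac{497}{3}\right) = \frac{497}{3}$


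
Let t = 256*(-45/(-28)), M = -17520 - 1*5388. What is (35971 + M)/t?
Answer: 91441/2880 ≈ 31.750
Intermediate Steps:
M = -22908 (M = -17520 - 5388 = -22908)
t = 2880/7 (t = 256*(-45*(-1/28)) = 256*(45/28) = 2880/7 ≈ 411.43)
(35971 + M)/t = (35971 - 22908)/(2880/7) = 13063*(7/2880) = 91441/2880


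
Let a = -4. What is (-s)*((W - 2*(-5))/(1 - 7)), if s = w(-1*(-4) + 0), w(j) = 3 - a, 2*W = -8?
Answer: 7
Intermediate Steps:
W = -4 (W = (1/2)*(-8) = -4)
w(j) = 7 (w(j) = 3 - 1*(-4) = 3 + 4 = 7)
s = 7
(-s)*((W - 2*(-5))/(1 - 7)) = (-1*7)*((-4 - 2*(-5))/(1 - 7)) = -7*(-4 + 10)/(-6) = -42*(-1)/6 = -7*(-1) = 7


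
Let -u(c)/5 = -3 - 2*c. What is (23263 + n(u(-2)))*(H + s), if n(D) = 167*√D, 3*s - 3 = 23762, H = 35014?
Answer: 2996437241/3 + 21510769*I*√5/3 ≈ 9.9881e+8 + 1.6033e+7*I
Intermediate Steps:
u(c) = 15 + 10*c (u(c) = -5*(-3 - 2*c) = 15 + 10*c)
s = 23765/3 (s = 1 + (⅓)*23762 = 1 + 23762/3 = 23765/3 ≈ 7921.7)
(23263 + n(u(-2)))*(H + s) = (23263 + 167*√(15 + 10*(-2)))*(35014 + 23765/3) = (23263 + 167*√(15 - 20))*(128807/3) = (23263 + 167*√(-5))*(128807/3) = (23263 + 167*(I*√5))*(128807/3) = (23263 + 167*I*√5)*(128807/3) = 2996437241/3 + 21510769*I*√5/3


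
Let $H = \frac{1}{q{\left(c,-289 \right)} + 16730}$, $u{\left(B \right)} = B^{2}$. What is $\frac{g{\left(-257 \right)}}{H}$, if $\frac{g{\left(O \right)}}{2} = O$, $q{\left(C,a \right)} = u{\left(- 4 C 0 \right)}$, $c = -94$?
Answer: $-8599220$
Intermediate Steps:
$q{\left(C,a \right)} = 0$ ($q{\left(C,a \right)} = \left(- 4 C 0\right)^{2} = 0^{2} = 0$)
$H = \frac{1}{16730}$ ($H = \frac{1}{0 + 16730} = \frac{1}{16730} \approx 5.9773 \cdot 10^{-5}$)
$g{\left(O \right)} = 2 O$
$\frac{g{\left(-257 \right)}}{H} = 2 \left(-257\right) \frac{1}{\frac{1}{16730}} = \left(-514\right) 16730 = -8599220$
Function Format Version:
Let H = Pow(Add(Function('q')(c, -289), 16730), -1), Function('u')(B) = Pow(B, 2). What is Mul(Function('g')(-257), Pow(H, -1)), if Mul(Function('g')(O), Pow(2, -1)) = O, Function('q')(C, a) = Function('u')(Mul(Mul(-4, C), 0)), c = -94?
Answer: -8599220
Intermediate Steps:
Function('q')(C, a) = 0 (Function('q')(C, a) = Pow(Mul(Mul(-4, C), 0), 2) = Pow(0, 2) = 0)
H = Rational(1, 16730) (H = Pow(Add(0, 16730), -1) = Pow(16730, -1) = Rational(1, 16730) ≈ 5.9773e-5)
Function('g')(O) = Mul(2, O)
Mul(Function('g')(-257), Pow(H, -1)) = Mul(Mul(2, -257), Pow(Rational(1, 16730), -1)) = Mul(-514, 16730) = -8599220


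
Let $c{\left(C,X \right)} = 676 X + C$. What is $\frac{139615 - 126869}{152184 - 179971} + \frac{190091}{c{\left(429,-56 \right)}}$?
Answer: $- \frac{5759103159}{1039984049} \approx -5.5377$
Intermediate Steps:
$c{\left(C,X \right)} = C + 676 X$
$\frac{139615 - 126869}{152184 - 179971} + \frac{190091}{c{\left(429,-56 \right)}} = \frac{139615 - 126869}{152184 - 179971} + \frac{190091}{429 + 676 \left(-56\right)} = \frac{139615 - 126869}{152184 - 179971} + \frac{190091}{429 - 37856} = \frac{12746}{-27787} + \frac{190091}{-37427} = 12746 \left(- \frac{1}{27787}\right) + 190091 \left(- \frac{1}{37427}\right) = - \frac{12746}{27787} - \frac{190091}{37427} = - \frac{5759103159}{1039984049}$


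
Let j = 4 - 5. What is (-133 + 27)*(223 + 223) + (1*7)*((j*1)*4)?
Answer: -47304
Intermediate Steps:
j = -1
(-133 + 27)*(223 + 223) + (1*7)*((j*1)*4) = (-133 + 27)*(223 + 223) + (1*7)*(-1*1*4) = -106*446 + 7*(-1*4) = -47276 + 7*(-4) = -47276 - 28 = -47304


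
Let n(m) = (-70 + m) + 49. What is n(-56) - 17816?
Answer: -17893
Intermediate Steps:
n(m) = -21 + m
n(-56) - 17816 = (-21 - 56) - 17816 = -77 - 17816 = -17893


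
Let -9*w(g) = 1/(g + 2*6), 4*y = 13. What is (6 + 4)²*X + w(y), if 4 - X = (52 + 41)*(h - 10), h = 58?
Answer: -244854004/549 ≈ -4.4600e+5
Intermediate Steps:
y = 13/4 (y = (¼)*13 = 13/4 ≈ 3.2500)
X = -4460 (X = 4 - (52 + 41)*(58 - 10) = 4 - 93*48 = 4 - 1*4464 = 4 - 4464 = -4460)
w(g) = -1/(9*(12 + g)) (w(g) = -1/(9*(g + 2*6)) = -1/(9*(g + 12)) = -1/(9*(12 + g)))
(6 + 4)²*X + w(y) = (6 + 4)²*(-4460) - 1/(108 + 9*(13/4)) = 10²*(-4460) - 1/(108 + 117/4) = 100*(-4460) - 1/549/4 = -446000 - 1*4/549 = -446000 - 4/549 = -244854004/549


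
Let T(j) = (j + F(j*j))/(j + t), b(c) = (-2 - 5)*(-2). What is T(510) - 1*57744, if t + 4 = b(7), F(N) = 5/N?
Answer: -1561971767399/27050400 ≈ -57743.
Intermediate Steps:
b(c) = 14 (b(c) = -7*(-2) = 14)
t = 10 (t = -4 + 14 = 10)
T(j) = (j + 5/j²)/(10 + j) (T(j) = (j + 5/((j*j)))/(j + 10) = (j + 5/(j²))/(10 + j) = (j + 5/j²)/(10 + j))
T(510) - 1*57744 = (5 + 510³)/(510²*(10 + 510)) - 1*57744 = (1/260100)*(5 + 132651000)/520 - 57744 = (1/260100)*(1/520)*132651005 - 57744 = 26530201/27050400 - 57744 = -1561971767399/27050400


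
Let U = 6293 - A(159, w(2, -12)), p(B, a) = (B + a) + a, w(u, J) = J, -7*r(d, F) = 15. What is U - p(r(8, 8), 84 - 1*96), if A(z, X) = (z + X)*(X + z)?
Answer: -107029/7 ≈ -15290.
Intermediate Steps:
r(d, F) = -15/7 (r(d, F) = -⅐*15 = -15/7)
A(z, X) = (X + z)² (A(z, X) = (X + z)*(X + z) = (X + z)²)
p(B, a) = B + 2*a
U = -15316 (U = 6293 - (-12 + 159)² = 6293 - 1*147² = 6293 - 1*21609 = 6293 - 21609 = -15316)
U - p(r(8, 8), 84 - 1*96) = -15316 - (-15/7 + 2*(84 - 1*96)) = -15316 - (-15/7 + 2*(84 - 96)) = -15316 - (-15/7 + 2*(-12)) = -15316 - (-15/7 - 24) = -15316 - 1*(-183/7) = -15316 + 183/7 = -107029/7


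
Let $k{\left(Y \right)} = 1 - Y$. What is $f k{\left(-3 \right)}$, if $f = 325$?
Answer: $1300$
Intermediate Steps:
$f k{\left(-3 \right)} = 325 \left(1 - -3\right) = 325 \left(1 + 3\right) = 325 \cdot 4 = 1300$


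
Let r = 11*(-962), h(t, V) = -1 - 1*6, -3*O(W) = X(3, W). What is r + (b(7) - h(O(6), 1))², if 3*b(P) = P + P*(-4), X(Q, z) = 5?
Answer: -10582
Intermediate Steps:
O(W) = -5/3 (O(W) = -⅓*5 = -5/3)
h(t, V) = -7 (h(t, V) = -1 - 6 = -7)
b(P) = -P (b(P) = (P + P*(-4))/3 = (P - 4*P)/3 = (-3*P)/3 = -P)
r = -10582
r + (b(7) - h(O(6), 1))² = -10582 + (-1*7 - 1*(-7))² = -10582 + (-7 + 7)² = -10582 + 0² = -10582 + 0 = -10582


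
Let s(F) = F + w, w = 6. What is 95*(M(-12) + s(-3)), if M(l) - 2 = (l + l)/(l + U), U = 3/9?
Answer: 4693/7 ≈ 670.43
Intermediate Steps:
s(F) = 6 + F (s(F) = F + 6 = 6 + F)
U = ⅓ (U = 3*(⅑) = ⅓ ≈ 0.33333)
M(l) = 2 + 2*l/(⅓ + l) (M(l) = 2 + (l + l)/(l + ⅓) = 2 + (2*l)/(⅓ + l) = 2 + 2*l/(⅓ + l))
95*(M(-12) + s(-3)) = 95*(2*(1 + 6*(-12))/(1 + 3*(-12)) + (6 - 3)) = 95*(2*(1 - 72)/(1 - 36) + 3) = 95*(2*(-71)/(-35) + 3) = 95*(2*(-1/35)*(-71) + 3) = 95*(142/35 + 3) = 95*(247/35) = 4693/7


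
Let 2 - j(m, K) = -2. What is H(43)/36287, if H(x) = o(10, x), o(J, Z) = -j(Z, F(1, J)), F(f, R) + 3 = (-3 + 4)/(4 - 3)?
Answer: -4/36287 ≈ -0.00011023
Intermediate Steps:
F(f, R) = -2 (F(f, R) = -3 + (-3 + 4)/(4 - 3) = -3 + 1/1 = -3 + 1*1 = -3 + 1 = -2)
j(m, K) = 4 (j(m, K) = 2 - 1*(-2) = 2 + 2 = 4)
o(J, Z) = -4 (o(J, Z) = -1*4 = -4)
H(x) = -4
H(43)/36287 = -4/36287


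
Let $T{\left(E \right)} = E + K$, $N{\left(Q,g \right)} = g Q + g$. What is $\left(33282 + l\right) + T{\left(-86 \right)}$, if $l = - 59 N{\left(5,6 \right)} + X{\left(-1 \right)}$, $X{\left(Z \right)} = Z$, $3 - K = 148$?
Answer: $30926$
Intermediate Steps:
$K = -145$ ($K = 3 - 148 = -145$)
$N{\left(Q,g \right)} = g + Q g$ ($N{\left(Q,g \right)} = Q g + g = g + Q g$)
$T{\left(E \right)} = -145 + E$ ($T{\left(E \right)} = E - 145 = -145 + E$)
$l = -2125$ ($l = - 59 \cdot 6 \left(1 + 5\right) - 1 = - 59 \cdot 6 \cdot 6 - 1 = \left(-59\right) 36 - 1 = -2124 - 1 = -2125$)
$\left(33282 + l\right) + T{\left(-86 \right)} = \left(33282 - 2125\right) - 231 = 31157 - 231 = 30926$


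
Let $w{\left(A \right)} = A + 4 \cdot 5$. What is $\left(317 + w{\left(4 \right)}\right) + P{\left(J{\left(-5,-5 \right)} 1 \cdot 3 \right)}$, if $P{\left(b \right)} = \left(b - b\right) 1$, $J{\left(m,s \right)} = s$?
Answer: $341$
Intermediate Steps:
$P{\left(b \right)} = 0$ ($P{\left(b \right)} = 0 \cdot 1 = 0$)
$w{\left(A \right)} = 20 + A$ ($w{\left(A \right)} = A + 20 = 20 + A$)
$\left(317 + w{\left(4 \right)}\right) + P{\left(J{\left(-5,-5 \right)} 1 \cdot 3 \right)} = \left(317 + \left(20 + 4\right)\right) + 0 = \left(317 + 24\right) + 0 = 341 + 0 = 341$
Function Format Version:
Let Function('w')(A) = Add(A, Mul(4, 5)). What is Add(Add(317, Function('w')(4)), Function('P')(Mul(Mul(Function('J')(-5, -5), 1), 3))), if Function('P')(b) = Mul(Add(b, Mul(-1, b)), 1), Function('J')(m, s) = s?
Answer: 341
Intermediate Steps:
Function('P')(b) = 0 (Function('P')(b) = Mul(0, 1) = 0)
Function('w')(A) = Add(20, A) (Function('w')(A) = Add(A, 20) = Add(20, A))
Add(Add(317, Function('w')(4)), Function('P')(Mul(Mul(Function('J')(-5, -5), 1), 3))) = Add(Add(317, Add(20, 4)), 0) = Add(Add(317, 24), 0) = Add(341, 0) = 341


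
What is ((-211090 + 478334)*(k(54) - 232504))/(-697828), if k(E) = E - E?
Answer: 15533824744/174457 ≈ 89041.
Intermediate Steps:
k(E) = 0
((-211090 + 478334)*(k(54) - 232504))/(-697828) = ((-211090 + 478334)*(0 - 232504))/(-697828) = (267244*(-232504))*(-1/697828) = -62135298976*(-1/697828) = 15533824744/174457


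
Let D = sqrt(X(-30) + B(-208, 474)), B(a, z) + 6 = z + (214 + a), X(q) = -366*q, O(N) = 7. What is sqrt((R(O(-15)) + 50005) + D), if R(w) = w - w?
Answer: sqrt(50005 + sqrt(11454)) ≈ 223.86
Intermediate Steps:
R(w) = 0
B(a, z) = 208 + a + z (B(a, z) = -6 + (z + (214 + a)) = -6 + (214 + a + z) = 208 + a + z)
D = sqrt(11454) (D = sqrt(-366*(-30) + (208 - 208 + 474)) = sqrt(10980 + 474) = sqrt(11454) ≈ 107.02)
sqrt((R(O(-15)) + 50005) + D) = sqrt((0 + 50005) + sqrt(11454)) = sqrt(50005 + sqrt(11454))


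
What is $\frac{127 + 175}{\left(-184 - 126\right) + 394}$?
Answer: $\frac{151}{42} \approx 3.5952$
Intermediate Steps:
$\frac{127 + 175}{\left(-184 - 126\right) + 394} = \frac{302}{\left(-184 - 126\right) + 394} = \frac{302}{-310 + 394} = \frac{302}{84} = 302 \cdot \frac{1}{84} = \frac{151}{42}$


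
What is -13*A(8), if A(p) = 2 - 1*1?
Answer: -13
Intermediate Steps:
A(p) = 1 (A(p) = 2 - 1 = 1)
-13*A(8) = -13*1 = -13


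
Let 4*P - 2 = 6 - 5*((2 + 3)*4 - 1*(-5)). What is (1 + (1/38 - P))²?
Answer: 5294601/5776 ≈ 916.66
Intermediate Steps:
P = -117/4 (P = ½ + (6 - 5*((2 + 3)*4 - 1*(-5)))/4 = ½ + (6 - 5*(5*4 + 5))/4 = ½ + (6 - 5*(20 + 5))/4 = ½ + (6 - 5*25)/4 = ½ + (6 - 125)/4 = ½ + (¼)*(-119) = ½ - 119/4 = -117/4 ≈ -29.250)
(1 + (1/38 - P))² = (1 + (1/38 - 1*(-117/4)))² = (1 + (1/38 + 117/4))² = (1 + 2225/76)² = (2301/76)² = 5294601/5776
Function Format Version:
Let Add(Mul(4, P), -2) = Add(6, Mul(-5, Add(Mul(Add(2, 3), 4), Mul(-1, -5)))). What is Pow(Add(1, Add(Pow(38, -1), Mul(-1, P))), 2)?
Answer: Rational(5294601, 5776) ≈ 916.66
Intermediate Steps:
P = Rational(-117, 4) (P = Add(Rational(1, 2), Mul(Rational(1, 4), Add(6, Mul(-5, Add(Mul(Add(2, 3), 4), Mul(-1, -5)))))) = Add(Rational(1, 2), Mul(Rational(1, 4), Add(6, Mul(-5, Add(Mul(5, 4), 5))))) = Add(Rational(1, 2), Mul(Rational(1, 4), Add(6, Mul(-5, Add(20, 5))))) = Add(Rational(1, 2), Mul(Rational(1, 4), Add(6, Mul(-5, 25)))) = Add(Rational(1, 2), Mul(Rational(1, 4), Add(6, -125))) = Add(Rational(1, 2), Mul(Rational(1, 4), -119)) = Add(Rational(1, 2), Rational(-119, 4)) = Rational(-117, 4) ≈ -29.250)
Pow(Add(1, Add(Pow(38, -1), Mul(-1, P))), 2) = Pow(Add(1, Add(Pow(38, -1), Mul(-1, Rational(-117, 4)))), 2) = Pow(Add(1, Add(Rational(1, 38), Rational(117, 4))), 2) = Pow(Add(1, Rational(2225, 76)), 2) = Pow(Rational(2301, 76), 2) = Rational(5294601, 5776)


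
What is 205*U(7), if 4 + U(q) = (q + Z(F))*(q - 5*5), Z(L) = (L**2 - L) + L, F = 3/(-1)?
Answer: -59860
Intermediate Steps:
F = -3 (F = 3*(-1) = -3)
Z(L) = L**2
U(q) = -4 + (-25 + q)*(9 + q) (U(q) = -4 + (q + (-3)**2)*(q - 5*5) = -4 + (q + 9)*(q - 25) = -4 + (9 + q)*(-25 + q) = -4 + (-25 + q)*(9 + q))
205*U(7) = 205*(-229 + 7**2 - 16*7) = 205*(-229 + 49 - 112) = 205*(-292) = -59860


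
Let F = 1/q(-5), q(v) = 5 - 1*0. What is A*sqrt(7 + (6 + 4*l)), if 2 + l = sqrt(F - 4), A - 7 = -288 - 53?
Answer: -334*sqrt(125 + 20*I*sqrt(95))/5 ≈ -891.94 - 487.62*I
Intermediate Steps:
A = -334 (A = 7 + (-288 - 53) = 7 - 341 = -334)
q(v) = 5 (q(v) = 5 + 0 = 5)
F = 1/5 ≈ 0.20000
l = -2 + I*sqrt(95)/5 (l = -2 + sqrt(1/5 - 4) = -2 + sqrt(-19/5) = -2 + I*sqrt(95)/5 ≈ -2.0 + 1.9494*I)
A*sqrt(7 + (6 + 4*l)) = -334*sqrt(7 + (6 + 4*(-2 + I*sqrt(95)/5))) = -334*sqrt(7 + (6 + (-8 + 4*I*sqrt(95)/5))) = -334*sqrt(7 + (-2 + 4*I*sqrt(95)/5)) = -334*sqrt(5 + 4*I*sqrt(95)/5)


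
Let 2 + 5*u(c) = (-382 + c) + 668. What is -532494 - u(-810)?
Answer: -2661944/5 ≈ -5.3239e+5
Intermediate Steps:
u(c) = 284/5 + c/5 (u(c) = -⅖ + ((-382 + c) + 668)/5 = -⅖ + (286 + c)/5 = -⅖ + (286/5 + c/5) = 284/5 + c/5)
-532494 - u(-810) = -532494 - (284/5 + (⅕)*(-810)) = -532494 - (284/5 - 162) = -532494 - 1*(-526/5) = -532494 + 526/5 = -2661944/5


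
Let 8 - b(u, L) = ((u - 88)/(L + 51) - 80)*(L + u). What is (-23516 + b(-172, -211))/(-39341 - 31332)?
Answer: 428205/565384 ≈ 0.75737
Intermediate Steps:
b(u, L) = 8 - (-80 + (-88 + u)/(51 + L))*(L + u) (b(u, L) = 8 - ((u - 88)/(L + 51) - 80)*(L + u) = 8 - ((-88 + u)/(51 + L) - 80)*(L + u) = 8 - (-80 + (-88 + u)/(51 + L))*(L + u))
(-23516 + b(-172, -211))/(-39341 - 31332) = (-23516 + (408 - 1*(-172)² + 80*(-211)² + 4168*(-172) + 4176*(-211) + 79*(-211)*(-172))/(51 - 211))/(-39341 - 31332) = (-23516 + (408 - 1*29584 + 80*44521 - 716896 - 881136 + 2867068)/(-160))/(-70673) = (-23516 - (408 - 29584 + 3561680 - 716896 - 881136 + 2867068)/160)*(-1/70673) = (-23516 - 1/160*4801540)*(-1/70673) = (-23516 - 240077/8)*(-1/70673) = -428205/8*(-1/70673) = 428205/565384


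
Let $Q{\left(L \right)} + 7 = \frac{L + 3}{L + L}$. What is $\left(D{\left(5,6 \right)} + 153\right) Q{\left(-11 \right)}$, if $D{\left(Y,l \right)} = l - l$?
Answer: $- \frac{11169}{11} \approx -1015.4$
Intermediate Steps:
$D{\left(Y,l \right)} = 0$
$Q{\left(L \right)} = -7 + \frac{3 + L}{2 L}$ ($Q{\left(L \right)} = -7 + \frac{L + 3}{L + L} = -7 + \frac{3 + L}{2 L}$)
$\left(D{\left(5,6 \right)} + 153\right) Q{\left(-11 \right)} = \left(0 + 153\right) \frac{3 - -143}{2 \left(-11\right)} = 153 \cdot \frac{1}{2} \left(- \frac{1}{11}\right) \left(3 + 143\right) = 153 \cdot \frac{1}{2} \left(- \frac{1}{11}\right) 146 = 153 \left(- \frac{73}{11}\right) = - \frac{11169}{11}$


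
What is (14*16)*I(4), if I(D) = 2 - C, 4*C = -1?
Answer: 504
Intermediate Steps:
C = -1/4 (C = (1/4)*(-1) = -1/4 ≈ -0.25000)
I(D) = 9/4 (I(D) = 2 - 1*(-1/4) = 2 + 1/4 = 9/4)
(14*16)*I(4) = (14*16)*(9/4) = 224*(9/4) = 504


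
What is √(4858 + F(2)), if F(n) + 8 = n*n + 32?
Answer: √4886 ≈ 69.900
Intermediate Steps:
F(n) = 24 + n² (F(n) = -8 + (n*n + 32) = -8 + (n² + 32) = -8 + (32 + n²) = 24 + n²)
√(4858 + F(2)) = √(4858 + (24 + 2²)) = √(4858 + (24 + 4)) = √(4858 + 28) = √4886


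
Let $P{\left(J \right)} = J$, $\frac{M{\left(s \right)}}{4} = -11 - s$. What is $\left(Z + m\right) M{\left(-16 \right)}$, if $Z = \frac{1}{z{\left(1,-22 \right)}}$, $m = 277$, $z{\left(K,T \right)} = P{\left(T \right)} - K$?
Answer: $\frac{127400}{23} \approx 5539.1$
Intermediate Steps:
$M{\left(s \right)} = -44 - 4 s$ ($M{\left(s \right)} = 4 \left(-11 - s\right) = -44 - 4 s$)
$z{\left(K,T \right)} = T - K$
$Z = - \frac{1}{23}$ ($Z = \frac{1}{-22 - 1} = \frac{1}{-23} = - \frac{1}{23} \approx -0.043478$)
$\left(Z + m\right) M{\left(-16 \right)} = \left(- \frac{1}{23} + 277\right) \left(-44 - -64\right) = \frac{6370 \left(-44 + 64\right)}{23} = \frac{6370}{23} \cdot 20 = \frac{127400}{23}$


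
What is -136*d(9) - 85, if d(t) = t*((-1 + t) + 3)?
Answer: -13549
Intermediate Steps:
d(t) = t*(2 + t)
-136*d(9) - 85 = -1224*(2 + 9) - 85 = -1224*11 - 85 = -136*99 - 85 = -13464 - 85 = -13549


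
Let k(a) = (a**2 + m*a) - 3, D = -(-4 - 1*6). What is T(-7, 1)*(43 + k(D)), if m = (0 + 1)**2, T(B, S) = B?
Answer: -1050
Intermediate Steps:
D = 10 (D = -(-4 - 6) = -1*(-10) = 10)
m = 1 (m = 1**2 = 1)
k(a) = -3 + a + a**2 (k(a) = (a**2 + 1*a) - 3 = (a**2 + a) - 3 = (a + a**2) - 3 = -3 + a + a**2)
T(-7, 1)*(43 + k(D)) = -7*(43 + (-3 + 10 + 10**2)) = -7*(43 + (-3 + 10 + 100)) = -7*(43 + 107) = -7*150 = -1050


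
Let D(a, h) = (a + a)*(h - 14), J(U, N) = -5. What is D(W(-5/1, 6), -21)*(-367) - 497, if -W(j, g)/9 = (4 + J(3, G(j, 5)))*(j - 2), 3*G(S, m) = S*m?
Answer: -1618967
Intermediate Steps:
G(S, m) = S*m/3 (G(S, m) = (S*m)/3 = S*m/3)
W(j, g) = -18 + 9*j (W(j, g) = -9*(4 - 5)*(j - 2) = -(-9)*(-2 + j) = -9*(2 - j) = -18 + 9*j)
D(a, h) = 2*a*(-14 + h) (D(a, h) = (2*a)*(-14 + h) = 2*a*(-14 + h))
D(W(-5/1, 6), -21)*(-367) - 497 = (2*(-18 + 9*(-5/1))*(-14 - 21))*(-367) - 497 = (2*(-18 + 9*(-5*1))*(-35))*(-367) - 497 = (2*(-18 + 9*(-5))*(-35))*(-367) - 497 = (2*(-18 - 45)*(-35))*(-367) - 497 = (2*(-63)*(-35))*(-367) - 497 = 4410*(-367) - 497 = -1618470 - 497 = -1618967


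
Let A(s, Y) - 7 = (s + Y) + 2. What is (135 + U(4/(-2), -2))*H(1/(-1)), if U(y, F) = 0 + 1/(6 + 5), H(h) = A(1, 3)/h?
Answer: -19318/11 ≈ -1756.2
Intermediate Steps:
A(s, Y) = 9 + Y + s (A(s, Y) = 7 + ((s + Y) + 2) = 7 + ((Y + s) + 2) = 7 + (2 + Y + s) = 9 + Y + s)
H(h) = 13/h (H(h) = (9 + 3 + 1)/h = 13/h)
U(y, F) = 1/11 (U(y, F) = 0 + 1/11 = 1/11)
(135 + U(4/(-2), -2))*H(1/(-1)) = (135 + 1/11)*(13/(1/(-1))) = 1486*(13/(-1))/11 = 1486*(13*(-1))/11 = (1486/11)*(-13) = -19318/11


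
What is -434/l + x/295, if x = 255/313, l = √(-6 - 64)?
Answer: 51/18467 + 31*I*√70/5 ≈ 0.0027617 + 51.873*I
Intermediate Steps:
l = I*√70 (l = √(-70) = I*√70 ≈ 8.3666*I)
x = 255/313 (x = 255*(1/313) = 255/313 ≈ 0.81470)
-434/l + x/295 = -434*(-I*√70/70) + (255/313)/295 = -(-31)*I*√70/5 + (255/313)*(1/295) = 31*I*√70/5 + 51/18467 = 51/18467 + 31*I*√70/5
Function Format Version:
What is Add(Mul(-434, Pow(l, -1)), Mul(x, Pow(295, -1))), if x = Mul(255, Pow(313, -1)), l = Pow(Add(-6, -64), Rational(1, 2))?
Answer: Add(Rational(51, 18467), Mul(Rational(31, 5), I, Pow(70, Rational(1, 2)))) ≈ Add(0.0027617, Mul(51.873, I))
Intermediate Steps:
l = Mul(I, Pow(70, Rational(1, 2))) (l = Pow(-70, Rational(1, 2)) = Mul(I, Pow(70, Rational(1, 2))) ≈ Mul(8.3666, I))
x = Rational(255, 313) (x = Mul(255, Rational(1, 313)) = Rational(255, 313) ≈ 0.81470)
Add(Mul(-434, Pow(l, -1)), Mul(x, Pow(295, -1))) = Add(Mul(-434, Pow(Mul(I, Pow(70, Rational(1, 2))), -1)), Mul(Rational(255, 313), Pow(295, -1))) = Add(Mul(-434, Mul(Rational(-1, 70), I, Pow(70, Rational(1, 2)))), Mul(Rational(255, 313), Rational(1, 295))) = Add(Mul(Rational(31, 5), I, Pow(70, Rational(1, 2))), Rational(51, 18467)) = Add(Rational(51, 18467), Mul(Rational(31, 5), I, Pow(70, Rational(1, 2))))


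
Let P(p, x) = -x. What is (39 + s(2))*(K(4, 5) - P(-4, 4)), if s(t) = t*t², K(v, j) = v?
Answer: 376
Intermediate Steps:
s(t) = t³
(39 + s(2))*(K(4, 5) - P(-4, 4)) = (39 + 2³)*(4 - (-1)*4) = (39 + 8)*(4 - 1*(-4)) = 47*(4 + 4) = 47*8 = 376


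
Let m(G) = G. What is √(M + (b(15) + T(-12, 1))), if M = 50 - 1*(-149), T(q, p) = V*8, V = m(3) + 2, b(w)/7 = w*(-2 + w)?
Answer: 2*√401 ≈ 40.050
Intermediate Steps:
b(w) = 7*w*(-2 + w) (b(w) = 7*(w*(-2 + w)) = 7*w*(-2 + w))
V = 5 (V = 3 + 2 = 5)
T(q, p) = 40 (T(q, p) = 5*8 = 40)
M = 199 (M = 50 + 149 = 199)
√(M + (b(15) + T(-12, 1))) = √(199 + (7*15*(-2 + 15) + 40)) = √(199 + (7*15*13 + 40)) = √(199 + (1365 + 40)) = √(199 + 1405) = √1604 = 2*√401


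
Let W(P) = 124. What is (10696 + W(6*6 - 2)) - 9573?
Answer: 1247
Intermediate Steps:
(10696 + W(6*6 - 2)) - 9573 = (10696 + 124) - 9573 = 10820 - 9573 = 1247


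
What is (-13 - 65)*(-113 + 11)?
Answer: 7956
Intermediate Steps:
(-13 - 65)*(-113 + 11) = -78*(-102) = 7956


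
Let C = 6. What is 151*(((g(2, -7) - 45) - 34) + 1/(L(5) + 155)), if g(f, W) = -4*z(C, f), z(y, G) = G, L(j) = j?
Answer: -2101769/160 ≈ -13136.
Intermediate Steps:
g(f, W) = -4*f
151*(((g(2, -7) - 45) - 34) + 1/(L(5) + 155)) = 151*(((-4*2 - 45) - 34) + 1/(5 + 155)) = 151*(((-8 - 45) - 34) + 1/160) = 151*((-53 - 34) + 1/160) = 151*(-87 + 1/160) = 151*(-13919/160) = -2101769/160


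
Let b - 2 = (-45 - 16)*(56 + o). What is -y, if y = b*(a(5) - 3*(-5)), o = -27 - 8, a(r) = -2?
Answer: 16627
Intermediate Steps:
o = -35
b = -1279 (b = 2 + (-45 - 16)*(56 - 35) = 2 - 61*21 = 2 - 1281 = -1279)
y = -16627 (y = -1279*(-2 - 3*(-5)) = -1279*(-2 + 15) = -1279*13 = -16627)
-y = -1*(-16627) = 16627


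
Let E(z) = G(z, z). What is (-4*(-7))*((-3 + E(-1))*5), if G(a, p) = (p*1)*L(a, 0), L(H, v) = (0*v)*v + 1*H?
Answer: -280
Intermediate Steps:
L(H, v) = H (L(H, v) = 0*v + H = 0 + H = H)
G(a, p) = a*p (G(a, p) = (p*1)*a = p*a = a*p)
E(z) = z**2 (E(z) = z*z = z**2)
(-4*(-7))*((-3 + E(-1))*5) = (-4*(-7))*((-3 + (-1)**2)*5) = 28*((-3 + 1)*5) = 28*(-2*5) = 28*(-10) = -280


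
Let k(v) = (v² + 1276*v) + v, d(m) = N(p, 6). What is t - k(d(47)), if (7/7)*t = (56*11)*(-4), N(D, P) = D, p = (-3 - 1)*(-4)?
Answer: -23152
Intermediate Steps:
p = 16 (p = -4*(-4) = 16)
d(m) = 16
k(v) = v² + 1277*v
t = -2464 (t = (56*11)*(-4) = 616*(-4) = -2464)
t - k(d(47)) = -2464 - 16*(1277 + 16) = -2464 - 16*1293 = -2464 - 1*20688 = -2464 - 20688 = -23152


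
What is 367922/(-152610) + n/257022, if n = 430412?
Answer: -2406572747/3268677285 ≈ -0.73625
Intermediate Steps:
367922/(-152610) + n/257022 = 367922/(-152610) + 430412/257022 = 367922*(-1/152610) + 430412*(1/257022) = -183961/76305 + 215206/128511 = -2406572747/3268677285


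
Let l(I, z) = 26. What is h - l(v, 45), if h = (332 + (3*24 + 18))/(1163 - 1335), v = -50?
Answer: -2447/86 ≈ -28.453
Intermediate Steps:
h = -211/86 (h = (332 + (72 + 18))/(-172) = (332 + 90)*(-1/172) = 422*(-1/172) = -211/86 ≈ -2.4535)
h - l(v, 45) = -211/86 - 1*26 = -211/86 - 26 = -2447/86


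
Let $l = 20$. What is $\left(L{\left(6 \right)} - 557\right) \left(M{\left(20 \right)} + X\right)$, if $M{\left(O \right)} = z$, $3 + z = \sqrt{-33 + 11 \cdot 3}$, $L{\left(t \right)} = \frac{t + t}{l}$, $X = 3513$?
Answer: $-1952964$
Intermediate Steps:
$L{\left(t \right)} = \frac{t}{10}$ ($L{\left(t \right)} = \frac{t + t}{20} = \frac{2 t}{20} = \frac{t}{10}$)
$z = -3$ ($z = -3 + \sqrt{-33 + 11 \cdot 3} = -3 + \sqrt{-33 + 33} = -3 + \sqrt{0} = -3 + 0 = -3$)
$M{\left(O \right)} = -3$
$\left(L{\left(6 \right)} - 557\right) \left(M{\left(20 \right)} + X\right) = \left(\frac{1}{10} \cdot 6 - 557\right) \left(-3 + 3513\right) = \left(\frac{3}{5} - 557\right) 3510 = \left(- \frac{2782}{5}\right) 3510 = -1952964$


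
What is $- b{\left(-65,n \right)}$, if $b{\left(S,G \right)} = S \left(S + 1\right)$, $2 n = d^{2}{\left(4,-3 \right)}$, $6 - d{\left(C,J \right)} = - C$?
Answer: $-4160$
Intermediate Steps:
$d{\left(C,J \right)} = 6 + C$ ($d{\left(C,J \right)} = 6 - - C = 6 + C$)
$n = 50$ ($n = \frac{\left(6 + 4\right)^{2}}{2} = \frac{10^{2}}{2} = \frac{1}{2} \cdot 100 = 50$)
$b{\left(S,G \right)} = S \left(1 + S\right)$
$- b{\left(-65,n \right)} = - \left(-65\right) \left(1 - 65\right) = - \left(-65\right) \left(-64\right) = \left(-1\right) 4160 = -4160$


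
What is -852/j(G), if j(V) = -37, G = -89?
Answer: 852/37 ≈ 23.027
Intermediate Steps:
-852/j(G) = -852/(-37) = -852*(-1/37) = 852/37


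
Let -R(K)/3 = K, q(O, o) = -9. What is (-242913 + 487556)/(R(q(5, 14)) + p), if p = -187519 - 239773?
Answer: -244643/427265 ≈ -0.57258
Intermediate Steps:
R(K) = -3*K
p = -427292
(-242913 + 487556)/(R(q(5, 14)) + p) = (-242913 + 487556)/(-3*(-9) - 427292) = 244643/(27 - 427292) = 244643/(-427265) = 244643*(-1/427265) = -244643/427265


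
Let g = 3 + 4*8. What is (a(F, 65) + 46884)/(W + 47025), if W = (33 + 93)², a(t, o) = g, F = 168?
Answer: 46919/62901 ≈ 0.74592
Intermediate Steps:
g = 35 (g = 3 + 32 = 35)
a(t, o) = 35
W = 15876 (W = 126² = 15876)
(a(F, 65) + 46884)/(W + 47025) = (35 + 46884)/(15876 + 47025) = 46919/62901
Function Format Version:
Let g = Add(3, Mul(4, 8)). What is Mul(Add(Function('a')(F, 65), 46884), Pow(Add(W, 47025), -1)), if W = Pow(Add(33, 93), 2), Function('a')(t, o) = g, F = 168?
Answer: Rational(46919, 62901) ≈ 0.74592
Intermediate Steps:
g = 35 (g = Add(3, 32) = 35)
Function('a')(t, o) = 35
W = 15876 (W = Pow(126, 2) = 15876)
Mul(Add(Function('a')(F, 65), 46884), Pow(Add(W, 47025), -1)) = Mul(Add(35, 46884), Pow(Add(15876, 47025), -1)) = Mul(46919, Pow(62901, -1)) = Mul(46919, Rational(1, 62901)) = Rational(46919, 62901)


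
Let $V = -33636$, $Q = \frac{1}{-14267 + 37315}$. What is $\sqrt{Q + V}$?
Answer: $\frac{i \sqrt{4466947440574}}{11524} \approx 183.4 i$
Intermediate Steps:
$Q = \frac{1}{23048} \approx 4.3388 \cdot 10^{-5}$
$\sqrt{Q + V} = \sqrt{\frac{1}{23048} - 33636} = \sqrt{- \frac{775242527}{23048}} = \frac{i \sqrt{4466947440574}}{11524}$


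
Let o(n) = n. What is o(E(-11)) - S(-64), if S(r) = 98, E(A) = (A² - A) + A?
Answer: 23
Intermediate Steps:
E(A) = A²
o(E(-11)) - S(-64) = (-11)² - 1*98 = 121 - 98 = 23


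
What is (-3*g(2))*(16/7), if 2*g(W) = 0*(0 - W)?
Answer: 0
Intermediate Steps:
g(W) = 0 (g(W) = (0*(0 - W))/2 = (0*(-W))/2 = (1/2)*0 = 0)
(-3*g(2))*(16/7) = (-3*0)*(16/7) = 0*(16*(1/7)) = 0*(16/7) = 0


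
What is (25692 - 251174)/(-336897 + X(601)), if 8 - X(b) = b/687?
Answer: 77453067/115721672 ≈ 0.66930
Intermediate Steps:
X(b) = 8 - b/687
(25692 - 251174)/(-336897 + X(601)) = (25692 - 251174)/(-336897 + (8 - 1/687*601)) = -225482/(-336897 + (8 - 601/687)) = -225482/(-336897 + 4895/687) = -225482/(-231443344/687) = -225482*(-687/231443344) = 77453067/115721672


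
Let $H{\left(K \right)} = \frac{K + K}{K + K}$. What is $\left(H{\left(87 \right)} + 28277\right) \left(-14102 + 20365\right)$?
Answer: $177105114$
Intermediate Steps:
$H{\left(K \right)} = 1$ ($H{\left(K \right)} = \frac{2 K}{2 K} = 2 K \frac{1}{2 K} = 1$)
$\left(H{\left(87 \right)} + 28277\right) \left(-14102 + 20365\right) = \left(1 + 28277\right) \left(-14102 + 20365\right) = 28278 \cdot 6263 = 177105114$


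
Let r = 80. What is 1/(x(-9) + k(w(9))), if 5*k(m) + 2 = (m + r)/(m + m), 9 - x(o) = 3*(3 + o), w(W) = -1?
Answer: 10/187 ≈ 0.053476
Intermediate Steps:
x(o) = -3*o (x(o) = 9 - 3*(3 + o) = 9 - (9 + 3*o) = 9 + (-9 - 3*o) = -3*o)
k(m) = -⅖ + (80 + m)/(10*m) (k(m) = -⅖ + ((m + 80)/(m + m))/5 = -⅖ + ((80 + m)/((2*m)))/5 = -⅖ + ((80 + m)*(1/(2*m)))/5 = -⅖ + ((80 + m)/(2*m))/5 = -⅖ + (80 + m)/(10*m))
1/(x(-9) + k(w(9))) = 1/(-3*(-9) + (-3/10 + 8/(-1))) = 1/(27 + (-3/10 + 8*(-1))) = 1/(27 + (-3/10 - 8)) = 1/(27 - 83/10) = 1/(187/10) = 10/187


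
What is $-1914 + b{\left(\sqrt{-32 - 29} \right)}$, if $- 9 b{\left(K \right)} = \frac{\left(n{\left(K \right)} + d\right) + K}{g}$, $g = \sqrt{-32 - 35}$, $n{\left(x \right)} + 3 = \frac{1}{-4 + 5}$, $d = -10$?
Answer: $-1914 - \frac{i \sqrt{67} \left(12 - i \sqrt{61}\right)}{603} \approx -1914.1 - 0.16289 i$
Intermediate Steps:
$n{\left(x \right)} = -2$ ($n{\left(x \right)} = -3 + \frac{1}{-4 + 5} = -3 + 1^{-1} = -3 + 1 = -2$)
$g = i \sqrt{67}$ ($g = \sqrt{-67} = i \sqrt{67} \approx 8.1853 i$)
$b{\left(K \right)} = \frac{i \sqrt{67} \left(-12 + K\right)}{603}$ ($b{\left(K \right)} = - \frac{\left(\left(-2 - 10\right) + K\right) \frac{1}{i \sqrt{67}}}{9} = - \frac{\left(-12 + K\right) \left(- \frac{i \sqrt{67}}{67}\right)}{9} = - \frac{\left(- \frac{1}{67}\right) i \sqrt{67} \left(-12 + K\right)}{9} = \frac{i \sqrt{67} \left(-12 + K\right)}{603}$)
$-1914 + b{\left(\sqrt{-32 - 29} \right)} = -1914 + \frac{i \sqrt{67} \left(-12 + \sqrt{-32 - 29}\right)}{603} = -1914 + \frac{i \sqrt{67} \left(-12 + \sqrt{-61}\right)}{603} = -1914 + \frac{i \sqrt{67} \left(-12 + i \sqrt{61}\right)}{603}$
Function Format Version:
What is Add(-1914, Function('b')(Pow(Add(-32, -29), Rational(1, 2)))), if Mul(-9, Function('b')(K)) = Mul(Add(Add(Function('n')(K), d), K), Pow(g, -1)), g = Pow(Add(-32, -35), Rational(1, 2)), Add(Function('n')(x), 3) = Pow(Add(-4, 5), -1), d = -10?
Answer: Add(-1914, Mul(Rational(-1, 603), I, Pow(67, Rational(1, 2)), Add(12, Mul(-1, I, Pow(61, Rational(1, 2)))))) ≈ Add(-1914.1, Mul(-0.16289, I))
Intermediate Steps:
Function('n')(x) = -2 (Function('n')(x) = Add(-3, Pow(Add(-4, 5), -1)) = Add(-3, Pow(1, -1)) = Add(-3, 1) = -2)
g = Mul(I, Pow(67, Rational(1, 2))) (g = Pow(-67, Rational(1, 2)) = Mul(I, Pow(67, Rational(1, 2))) ≈ Mul(8.1853, I))
Function('b')(K) = Mul(Rational(1, 603), I, Pow(67, Rational(1, 2)), Add(-12, K)) (Function('b')(K) = Mul(Rational(-1, 9), Mul(Add(Add(-2, -10), K), Pow(Mul(I, Pow(67, Rational(1, 2))), -1))) = Mul(Rational(-1, 9), Mul(Add(-12, K), Mul(Rational(-1, 67), I, Pow(67, Rational(1, 2))))) = Mul(Rational(-1, 9), Mul(Rational(-1, 67), I, Pow(67, Rational(1, 2)), Add(-12, K))) = Mul(Rational(1, 603), I, Pow(67, Rational(1, 2)), Add(-12, K)))
Add(-1914, Function('b')(Pow(Add(-32, -29), Rational(1, 2)))) = Add(-1914, Mul(Rational(1, 603), I, Pow(67, Rational(1, 2)), Add(-12, Pow(Add(-32, -29), Rational(1, 2))))) = Add(-1914, Mul(Rational(1, 603), I, Pow(67, Rational(1, 2)), Add(-12, Pow(-61, Rational(1, 2))))) = Add(-1914, Mul(Rational(1, 603), I, Pow(67, Rational(1, 2)), Add(-12, Mul(I, Pow(61, Rational(1, 2))))))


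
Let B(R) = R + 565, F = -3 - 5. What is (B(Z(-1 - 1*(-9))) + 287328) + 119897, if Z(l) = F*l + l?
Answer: 407734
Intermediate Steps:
F = -8
Z(l) = -7*l (Z(l) = -8*l + l = -7*l)
B(R) = 565 + R
(B(Z(-1 - 1*(-9))) + 287328) + 119897 = ((565 - 7*(-1 - 1*(-9))) + 287328) + 119897 = ((565 - 7*(-1 + 9)) + 287328) + 119897 = ((565 - 7*8) + 287328) + 119897 = ((565 - 56) + 287328) + 119897 = (509 + 287328) + 119897 = 287837 + 119897 = 407734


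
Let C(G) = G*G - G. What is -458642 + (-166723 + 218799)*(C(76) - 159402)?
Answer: -8004643994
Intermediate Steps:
C(G) = G² - G
-458642 + (-166723 + 218799)*(C(76) - 159402) = -458642 + (-166723 + 218799)*(76*(-1 + 76) - 159402) = -458642 + 52076*(76*75 - 159402) = -458642 + 52076*(5700 - 159402) = -458642 + 52076*(-153702) = -458642 - 8004185352 = -8004643994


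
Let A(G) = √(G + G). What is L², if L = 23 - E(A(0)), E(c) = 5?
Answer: 324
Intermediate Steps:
A(G) = √2*√G (A(G) = √(2*G) = √2*√G)
L = 18 (L = 23 - 1*5 = 23 - 5 = 18)
L² = 18² = 324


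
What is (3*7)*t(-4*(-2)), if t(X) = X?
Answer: 168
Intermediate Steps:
(3*7)*t(-4*(-2)) = (3*7)*(-4*(-2)) = 21*8 = 168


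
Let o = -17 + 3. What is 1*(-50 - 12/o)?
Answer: -344/7 ≈ -49.143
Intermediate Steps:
o = -14
1*(-50 - 12/o) = 1*(-50 - 12/(-14)) = 1*(-50 - 12*(-1/14)) = 1*(-50 + 6/7) = 1*(-344/7) = -344/7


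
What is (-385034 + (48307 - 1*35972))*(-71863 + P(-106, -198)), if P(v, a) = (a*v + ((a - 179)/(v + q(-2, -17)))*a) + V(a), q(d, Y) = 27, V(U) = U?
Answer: 1531574115687/79 ≈ 1.9387e+10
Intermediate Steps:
P(v, a) = a + a*v + a*(-179 + a)/(27 + v) (P(v, a) = (a*v + ((a - 179)/(v + 27))*a) + a = (a*v + ((-179 + a)/(27 + v))*a) + a = (a*v + a*(-179 + a)/(27 + v)) + a = a + a*v + a*(-179 + a)/(27 + v))
(-385034 + (48307 - 1*35972))*(-71863 + P(-106, -198)) = (-385034 + (48307 - 1*35972))*(-71863 - 198*(-152 - 198 + (-106)² + 28*(-106))/(27 - 106)) = (-385034 + (48307 - 35972))*(-71863 - 198*(-152 - 198 + 11236 - 2968)/(-79)) = (-385034 + 12335)*(-71863 - 198*(-1/79)*7918) = -372699*(-71863 + 1567764/79) = -372699*(-4109413/79) = 1531574115687/79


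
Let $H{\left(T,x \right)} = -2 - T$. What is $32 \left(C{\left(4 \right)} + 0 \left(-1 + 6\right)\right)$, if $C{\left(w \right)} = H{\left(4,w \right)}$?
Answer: $-192$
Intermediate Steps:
$C{\left(w \right)} = -6$ ($C{\left(w \right)} = -2 - 4 = -6$)
$32 \left(C{\left(4 \right)} + 0 \left(-1 + 6\right)\right) = 32 \left(-6 + 0 \left(-1 + 6\right)\right) = 32 \left(-6 + 0 \cdot 5\right) = 32 \left(-6 + 0\right) = 32 \left(-6\right) = -192$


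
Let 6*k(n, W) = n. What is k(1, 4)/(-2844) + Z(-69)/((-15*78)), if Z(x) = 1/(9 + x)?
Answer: -41/924300 ≈ -4.4358e-5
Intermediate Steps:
k(n, W) = n/6
k(1, 4)/(-2844) + Z(-69)/((-15*78)) = ((⅙)*1)/(-2844) + 1/((9 - 69)*((-15*78))) = (⅙)*(-1/2844) + 1/(-60*(-1170)) = -1/17064 - 1/60*(-1/1170) = -1/17064 + 1/70200 = -41/924300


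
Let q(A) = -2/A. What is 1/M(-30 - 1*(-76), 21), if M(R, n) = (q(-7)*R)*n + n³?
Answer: 1/9537 ≈ 0.00010485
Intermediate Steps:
M(R, n) = n³ + 2*R*n/7 (M(R, n) = ((-2/(-7))*R)*n + n³ = ((-2*(-⅐))*R)*n + n³ = (2*R/7)*n + n³ = 2*R*n/7 + n³ = n³ + 2*R*n/7)
1/M(-30 - 1*(-76), 21) = 1/(21*(21² + 2*(-30 - 1*(-76))/7)) = 1/(21*(441 + 2*(-30 + 76)/7)) = 1/(21*(441 + (2/7)*46)) = 1/(21*(441 + 92/7)) = 1/(21*(3179/7)) = 1/9537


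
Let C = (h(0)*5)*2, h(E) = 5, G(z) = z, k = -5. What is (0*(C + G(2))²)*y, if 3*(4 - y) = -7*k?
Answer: 0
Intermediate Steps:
C = 50 (C = (5*5)*2 = 25*2 = 50)
y = -23/3 (y = 4 - (-7)*(-5)/3 = 4 - ⅓*35 = 4 - 35/3 = -23/3 ≈ -7.6667)
(0*(C + G(2))²)*y = (0*(50 + 2)²)*(-23/3) = (0*52²)*(-23/3) = (0*2704)*(-23/3) = 0*(-23/3) = 0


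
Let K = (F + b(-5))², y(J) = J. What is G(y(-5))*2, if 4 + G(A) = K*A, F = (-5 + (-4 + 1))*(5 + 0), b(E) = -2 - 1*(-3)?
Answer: -15218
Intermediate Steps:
b(E) = 1 (b(E) = -2 + 3 = 1)
F = -40 (F = (-5 - 3)*5 = -8*5 = -40)
K = 1521 (K = (-40 + 1)² = (-39)² = 1521)
G(A) = -4 + 1521*A
G(y(-5))*2 = (-4 + 1521*(-5))*2 = (-4 - 7605)*2 = -7609*2 = -15218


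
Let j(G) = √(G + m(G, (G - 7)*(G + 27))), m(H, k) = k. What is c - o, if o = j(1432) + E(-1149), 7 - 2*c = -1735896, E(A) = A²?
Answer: -904499/2 - √2080507 ≈ -4.5369e+5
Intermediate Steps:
j(G) = √(G + (-7 + G)*(27 + G)) (j(G) = √(G + (G - 7)*(G + 27)) = √(G + (-7 + G)*(27 + G)))
c = 1735903/2 (c = 7/2 - ½*(-1735896) = 7/2 + 867948 = 1735903/2 ≈ 8.6795e+5)
o = 1320201 + √2080507 (o = √(-189 + 1432² + 21*1432) + (-1149)² = √(-189 + 2050624 + 30072) + 1320201 = √2080507 + 1320201 = 1320201 + √2080507 ≈ 1.3216e+6)
c - o = 1735903/2 - (1320201 + √2080507) = 1735903/2 + (-1320201 - √2080507) = -904499/2 - √2080507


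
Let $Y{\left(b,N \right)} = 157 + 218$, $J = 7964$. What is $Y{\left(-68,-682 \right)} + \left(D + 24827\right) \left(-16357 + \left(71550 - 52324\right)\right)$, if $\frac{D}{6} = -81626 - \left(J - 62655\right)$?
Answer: $-392430052$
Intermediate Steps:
$D = -161610$ ($D = 6 \left(-81626 - \left(7964 - 62655\right)\right) = 6 \left(-81626 - -54691\right) = 6 \left(-81626 + 54691\right) = 6 \left(-26935\right) = -161610$)
$Y{\left(b,N \right)} = 375$
$Y{\left(-68,-682 \right)} + \left(D + 24827\right) \left(-16357 + \left(71550 - 52324\right)\right) = 375 + \left(-161610 + 24827\right) \left(-16357 + \left(71550 - 52324\right)\right) = 375 - 136783 \left(-16357 + 19226\right) = 375 - 392430427 = -392430052$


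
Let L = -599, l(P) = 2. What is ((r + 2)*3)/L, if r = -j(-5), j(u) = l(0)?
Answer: 0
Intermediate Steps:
j(u) = 2
r = -2 (r = -1*2 = -2)
((r + 2)*3)/L = ((-2 + 2)*3)/(-599) = (0*3)*(-1/599) = 0*(-1/599) = 0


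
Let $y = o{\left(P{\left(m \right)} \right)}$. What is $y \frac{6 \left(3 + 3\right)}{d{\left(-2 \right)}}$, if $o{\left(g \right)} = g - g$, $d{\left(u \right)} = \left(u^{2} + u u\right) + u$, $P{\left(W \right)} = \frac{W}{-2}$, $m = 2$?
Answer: $0$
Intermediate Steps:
$P{\left(W \right)} = - \frac{W}{2}$ ($P{\left(W \right)} = W \left(- \frac{1}{2}\right) = - \frac{W}{2}$)
$d{\left(u \right)} = u + 2 u^{2}$ ($d{\left(u \right)} = \left(u^{2} + u^{2}\right) + u = 2 u^{2} + u = u + 2 u^{2}$)
$o{\left(g \right)} = 0$
$y = 0$
$y \frac{6 \left(3 + 3\right)}{d{\left(-2 \right)}} = 0 \frac{6 \left(3 + 3\right)}{\left(-2\right) \left(1 + 2 \left(-2\right)\right)} = 0 \frac{6 \cdot 6}{\left(-2\right) \left(1 - 4\right)} = 0 \frac{36}{\left(-2\right) \left(-3\right)} = 0 \cdot \frac{36}{6} = 0 \cdot 36 \cdot \frac{1}{6} = 0 \cdot 6 = 0$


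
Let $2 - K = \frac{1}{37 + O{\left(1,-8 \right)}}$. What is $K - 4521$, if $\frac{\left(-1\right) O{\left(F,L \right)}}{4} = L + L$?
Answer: $- \frac{456420}{101} \approx -4519.0$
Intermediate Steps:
$O{\left(F,L \right)} = - 8 L$ ($O{\left(F,L \right)} = - 4 \left(L + L\right) = - 4 \cdot 2 L = - 8 L$)
$K = \frac{201}{101}$ ($K = 2 - \frac{1}{37 - -64} = 2 - \frac{1}{37 + 64} = 2 - \frac{1}{101} = \frac{201}{101} \approx 1.9901$)
$K - 4521 = \frac{201}{101} - 4521 = - \frac{456420}{101}$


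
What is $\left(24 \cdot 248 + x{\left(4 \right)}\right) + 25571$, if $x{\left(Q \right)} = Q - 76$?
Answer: $31451$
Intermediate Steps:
$x{\left(Q \right)} = -76 + Q$ ($x{\left(Q \right)} = Q - 76 = -76 + Q$)
$\left(24 \cdot 248 + x{\left(4 \right)}\right) + 25571 = \left(24 \cdot 248 + \left(-76 + 4\right)\right) + 25571 = \left(5952 - 72\right) + 25571 = 5880 + 25571 = 31451$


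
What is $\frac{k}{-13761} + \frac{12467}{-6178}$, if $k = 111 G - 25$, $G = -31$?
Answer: $- \frac{150145439}{85015458} \approx -1.7661$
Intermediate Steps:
$k = -3466$ ($k = 111 \left(-31\right) - 25 = -3441 - 25 = -3466$)
$\frac{k}{-13761} + \frac{12467}{-6178} = - \frac{3466}{-13761} + \frac{12467}{-6178} = \left(-3466\right) \left(- \frac{1}{13761}\right) + 12467 \left(- \frac{1}{6178}\right) = \frac{3466}{13761} - \frac{12467}{6178} = - \frac{150145439}{85015458}$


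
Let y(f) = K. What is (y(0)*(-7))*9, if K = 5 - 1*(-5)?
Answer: -630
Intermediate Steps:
K = 10 (K = 5 + 5 = 10)
y(f) = 10
(y(0)*(-7))*9 = (10*(-7))*9 = -70*9 = -630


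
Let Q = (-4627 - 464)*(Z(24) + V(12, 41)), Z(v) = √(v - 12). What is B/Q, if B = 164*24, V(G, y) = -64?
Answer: 20992/1732637 + 656*√3/1732637 ≈ 0.012771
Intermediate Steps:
Z(v) = √(-12 + v)
B = 3936
Q = 325824 - 10182*√3 (Q = (-4627 - 464)*(√(-12 + 24) - 64) = -5091*(√12 - 64) = -5091*(2*√3 - 64) = -5091*(-64 + 2*√3) = 325824 - 10182*√3 ≈ 3.0819e+5)
B/Q = 3936/(325824 - 10182*√3)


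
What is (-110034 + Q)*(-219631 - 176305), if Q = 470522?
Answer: -142730176768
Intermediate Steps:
(-110034 + Q)*(-219631 - 176305) = (-110034 + 470522)*(-219631 - 176305) = 360488*(-395936) = -142730176768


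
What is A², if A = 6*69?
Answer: 171396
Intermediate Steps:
A = 414
A² = 414² = 171396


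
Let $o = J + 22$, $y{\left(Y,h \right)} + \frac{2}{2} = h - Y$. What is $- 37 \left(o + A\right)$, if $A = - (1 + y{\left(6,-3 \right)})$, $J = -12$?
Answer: $-703$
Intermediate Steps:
$y{\left(Y,h \right)} = -1 + h - Y$ ($y{\left(Y,h \right)} = -1 - \left(Y - h\right) = -1 + h - Y$)
$o = 10$ ($o = -12 + 22 = 10$)
$A = 9$ ($A = - (1 - 10) = \left(-1\right) \left(-9\right) = 9$)
$- 37 \left(o + A\right) = - 37 \left(10 + 9\right) = \left(-37\right) 19 = -703$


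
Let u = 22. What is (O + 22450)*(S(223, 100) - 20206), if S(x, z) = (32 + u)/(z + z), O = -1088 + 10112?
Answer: -31797757301/50 ≈ -6.3596e+8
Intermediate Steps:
O = 9024
S(x, z) = 27/z (S(x, z) = (32 + 22)/(z + z) = 54/((2*z)) = 54*(1/(2*z)) = 27/z)
(O + 22450)*(S(223, 100) - 20206) = (9024 + 22450)*(27/100 - 20206) = 31474*(27*(1/100) - 20206) = 31474*(27/100 - 20206) = 31474*(-2020573/100) = -31797757301/50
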